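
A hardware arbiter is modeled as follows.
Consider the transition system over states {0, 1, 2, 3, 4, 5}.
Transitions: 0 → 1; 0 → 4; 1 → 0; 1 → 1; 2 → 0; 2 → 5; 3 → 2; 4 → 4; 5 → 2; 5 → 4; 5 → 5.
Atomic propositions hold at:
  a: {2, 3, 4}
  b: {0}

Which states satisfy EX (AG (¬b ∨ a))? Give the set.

{0, 4, 5}

Sat(¬b) = {1, 2, 3, 4, 5}
Sat(¬b ∨ a) = {1, 2, 3, 4, 5}
AG (¬b ∨ a): greatest fixpoint, start Z0 = {1, 2, 3, 4, 5}, keep only states in Sat with every successor in Z. Z1 = {3, 4, 5}; Z2 = {4}; fixed.
Sat(AG (¬b ∨ a)) = {4}
Sat(EX (AG (¬b ∨ a))) = {s : some successor in {4}} = {0, 4, 5}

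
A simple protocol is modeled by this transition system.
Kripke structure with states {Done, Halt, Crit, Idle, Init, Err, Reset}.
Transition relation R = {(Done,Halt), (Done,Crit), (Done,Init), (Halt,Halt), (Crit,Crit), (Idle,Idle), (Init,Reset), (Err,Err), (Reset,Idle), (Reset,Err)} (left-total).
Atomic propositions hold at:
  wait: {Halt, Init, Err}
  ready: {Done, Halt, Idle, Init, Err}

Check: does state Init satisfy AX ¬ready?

Sat(¬ready) = {Crit, Reset}
Sat(AX ¬ready) = {s : every successor in {Crit, Reset}} = {Crit, Init}
Init ∈ Sat(AX ¬ready) = {Crit, Init}, so the formula holds at Init.

Yes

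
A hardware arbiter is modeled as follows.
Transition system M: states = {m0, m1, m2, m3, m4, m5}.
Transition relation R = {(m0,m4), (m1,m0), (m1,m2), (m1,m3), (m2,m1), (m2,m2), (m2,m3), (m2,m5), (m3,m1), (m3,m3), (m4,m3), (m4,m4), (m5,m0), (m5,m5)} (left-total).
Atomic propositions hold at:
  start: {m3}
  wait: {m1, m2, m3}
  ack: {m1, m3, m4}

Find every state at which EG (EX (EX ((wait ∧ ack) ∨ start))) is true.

{m0, m1, m2, m3, m4}

Sat(wait ∧ ack) = {m1, m3}
Sat((wait ∧ ack) ∨ start) = {m1, m3}
Sat(EX ((wait ∧ ack) ∨ start)) = {s : some successor in {m1, m3}} = {m1, m2, m3, m4}
Sat(EX (EX ((wait ∧ ack) ∨ start))) = {s : some successor in {m1, m2, m3, m4}} = {m0, m1, m2, m3, m4}
EG (EX (EX ((wait ∧ ack) ∨ start))): greatest fixpoint, start Z0 = {m0, m1, m2, m3, m4}, keep only states in Sat with some successor in Z. Already a fixed point.
Sat(EG (EX (EX ((wait ∧ ack) ∨ start)))) = {m0, m1, m2, m3, m4}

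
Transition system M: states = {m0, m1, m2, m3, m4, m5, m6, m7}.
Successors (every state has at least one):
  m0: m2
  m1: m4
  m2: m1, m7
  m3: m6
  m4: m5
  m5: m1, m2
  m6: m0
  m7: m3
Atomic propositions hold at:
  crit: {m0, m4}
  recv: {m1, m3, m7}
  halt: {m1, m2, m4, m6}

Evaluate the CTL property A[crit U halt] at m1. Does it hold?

A[crit U halt]: least fixpoint, start Z0 = Sat(halt) = {m1, m2, m4, m6}, add states in Sat(crit) with every successor in Z. Z1 = {m0, m1, m2, m4, m6}; fixed.
Sat(A[crit U halt]) = {m0, m1, m2, m4, m6}
m1 ∈ Sat(A[crit U halt]) = {m0, m1, m2, m4, m6}, so the formula holds at m1.

Yes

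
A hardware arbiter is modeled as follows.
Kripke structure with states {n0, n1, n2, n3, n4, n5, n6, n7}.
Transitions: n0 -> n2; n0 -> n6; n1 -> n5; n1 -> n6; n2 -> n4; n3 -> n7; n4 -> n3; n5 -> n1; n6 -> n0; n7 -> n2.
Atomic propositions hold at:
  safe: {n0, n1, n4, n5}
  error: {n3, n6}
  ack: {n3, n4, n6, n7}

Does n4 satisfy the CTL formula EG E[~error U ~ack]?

Sat(~error) = {n0, n1, n2, n4, n5, n7}
Sat(~ack) = {n0, n1, n2, n5}
E[~error U ~ack]: least fixpoint, start Z0 = Sat(~ack) = {n0, n1, n2, n5}, add states in Sat(~error) with some successor in Z. Z1 = {n0, n1, n2, n5, n7}; fixed.
Sat(E[~error U ~ack]) = {n0, n1, n2, n5, n7}
EG E[~error U ~ack]: greatest fixpoint, start Z0 = {n0, n1, n2, n5, n7}, keep only states in Sat with some successor in Z. Z1 = {n0, n1, n5, n7}; Z2 = {n1, n5}; fixed.
Sat(EG E[~error U ~ack]) = {n1, n5}
n4 ∉ Sat(EG E[~error U ~ack]) = {n1, n5}, so the formula does not hold at n4.

No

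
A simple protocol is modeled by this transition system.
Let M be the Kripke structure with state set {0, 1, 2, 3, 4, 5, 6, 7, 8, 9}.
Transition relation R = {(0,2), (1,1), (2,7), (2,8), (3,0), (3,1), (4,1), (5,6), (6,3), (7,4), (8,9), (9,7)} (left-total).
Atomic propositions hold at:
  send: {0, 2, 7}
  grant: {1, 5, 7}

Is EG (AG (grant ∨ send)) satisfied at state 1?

Yes

Sat(grant ∨ send) = {0, 1, 2, 5, 7}
AG (grant ∨ send): greatest fixpoint, start Z0 = {0, 1, 2, 5, 7}, keep only states in Sat with every successor in Z. Z1 = {0, 1}; Z2 = {1}; fixed.
Sat(AG (grant ∨ send)) = {1}
EG (AG (grant ∨ send)): greatest fixpoint, start Z0 = {1}, keep only states in Sat with some successor in Z. Already a fixed point.
Sat(EG (AG (grant ∨ send))) = {1}
1 ∈ Sat(EG (AG (grant ∨ send))) = {1}, so the formula holds at 1.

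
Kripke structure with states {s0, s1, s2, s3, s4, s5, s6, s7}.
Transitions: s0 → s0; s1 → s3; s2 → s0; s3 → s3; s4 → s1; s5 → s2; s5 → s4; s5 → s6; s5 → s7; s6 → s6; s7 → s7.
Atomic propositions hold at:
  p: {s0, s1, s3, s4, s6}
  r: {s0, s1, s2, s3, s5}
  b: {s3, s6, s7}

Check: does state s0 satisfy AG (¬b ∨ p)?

Yes

Sat(¬b) = {s0, s1, s2, s4, s5}
Sat(¬b ∨ p) = {s0, s1, s2, s3, s4, s5, s6}
AG (¬b ∨ p): greatest fixpoint, start Z0 = {s0, s1, s2, s3, s4, s5, s6}, keep only states in Sat with every successor in Z. Z1 = {s0, s1, s2, s3, s4, s6}; fixed.
Sat(AG (¬b ∨ p)) = {s0, s1, s2, s3, s4, s6}
s0 ∈ Sat(AG (¬b ∨ p)) = {s0, s1, s2, s3, s4, s6}, so the formula holds at s0.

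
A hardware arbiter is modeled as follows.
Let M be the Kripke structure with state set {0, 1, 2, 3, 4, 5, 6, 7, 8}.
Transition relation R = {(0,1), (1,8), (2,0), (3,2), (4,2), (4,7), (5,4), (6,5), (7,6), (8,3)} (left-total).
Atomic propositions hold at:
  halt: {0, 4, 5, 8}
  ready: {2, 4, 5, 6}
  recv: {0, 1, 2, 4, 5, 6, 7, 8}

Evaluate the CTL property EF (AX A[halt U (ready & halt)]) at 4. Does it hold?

Yes

Sat(ready & halt) = {4, 5}
A[halt U (ready & halt)]: least fixpoint, start Z0 = Sat((ready & halt)) = {4, 5}, add states in Sat(halt) with every successor in Z. Already a fixed point.
Sat(A[halt U (ready & halt)]) = {4, 5}
Sat(AX A[halt U (ready & halt)]) = {s : every successor in {4, 5}} = {5, 6}
EF (AX A[halt U (ready & halt)]): least fixpoint, start Z0 = {5, 6}, add states with some successor in Z. Z1 = {5, 6, 7}; Z2 = {4, 5, 6, 7}; fixed.
Sat(EF (AX A[halt U (ready & halt)])) = {4, 5, 6, 7}
4 ∈ Sat(EF (AX A[halt U (ready & halt)])) = {4, 5, 6, 7}, so the formula holds at 4.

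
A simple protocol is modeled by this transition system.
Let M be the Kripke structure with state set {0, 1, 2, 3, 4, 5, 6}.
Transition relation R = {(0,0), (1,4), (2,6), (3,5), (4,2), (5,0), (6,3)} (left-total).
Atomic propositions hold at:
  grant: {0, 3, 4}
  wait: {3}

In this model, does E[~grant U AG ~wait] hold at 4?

No

Sat(~grant) = {1, 2, 5, 6}
Sat(~wait) = {0, 1, 2, 4, 5, 6}
AG ~wait: greatest fixpoint, start Z0 = {0, 1, 2, 4, 5, 6}, keep only states in Sat with every successor in Z. Z1 = {0, 1, 2, 4, 5}; Z2 = {0, 1, 4, 5}; Z3 = {0, 1, 5}; Z4 = {0, 5}; fixed.
Sat(AG ~wait) = {0, 5}
E[~grant U AG ~wait]: least fixpoint, start Z0 = Sat(AG ~wait) = {0, 5}, add states in Sat(~grant) with some successor in Z. Already a fixed point.
Sat(E[~grant U AG ~wait]) = {0, 5}
4 ∉ Sat(E[~grant U AG ~wait]) = {0, 5}, so the formula does not hold at 4.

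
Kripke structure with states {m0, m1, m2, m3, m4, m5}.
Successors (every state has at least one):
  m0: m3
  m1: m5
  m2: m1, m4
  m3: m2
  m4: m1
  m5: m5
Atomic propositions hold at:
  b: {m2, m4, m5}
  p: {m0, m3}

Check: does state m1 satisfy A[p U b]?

No

A[p U b]: least fixpoint, start Z0 = Sat(b) = {m2, m4, m5}, add states in Sat(p) with every successor in Z. Z1 = {m2, m3, m4, m5}; Z2 = {m0, m2, m3, m4, m5}; fixed.
Sat(A[p U b]) = {m0, m2, m3, m4, m5}
m1 ∉ Sat(A[p U b]) = {m0, m2, m3, m4, m5}, so the formula does not hold at m1.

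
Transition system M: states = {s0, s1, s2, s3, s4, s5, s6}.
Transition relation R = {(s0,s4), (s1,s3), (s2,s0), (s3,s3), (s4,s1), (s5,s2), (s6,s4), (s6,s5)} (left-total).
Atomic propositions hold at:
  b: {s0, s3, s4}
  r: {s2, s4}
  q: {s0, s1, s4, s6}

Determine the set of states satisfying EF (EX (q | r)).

{s0, s2, s4, s5, s6}

Sat(q | r) = {s0, s1, s2, s4, s6}
Sat(EX (q | r)) = {s : some successor in {s0, s1, s2, s4, s6}} = {s0, s2, s4, s5, s6}
EF (EX (q | r)): least fixpoint, start Z0 = {s0, s2, s4, s5, s6}, add states with some successor in Z. Already a fixed point.
Sat(EF (EX (q | r))) = {s0, s2, s4, s5, s6}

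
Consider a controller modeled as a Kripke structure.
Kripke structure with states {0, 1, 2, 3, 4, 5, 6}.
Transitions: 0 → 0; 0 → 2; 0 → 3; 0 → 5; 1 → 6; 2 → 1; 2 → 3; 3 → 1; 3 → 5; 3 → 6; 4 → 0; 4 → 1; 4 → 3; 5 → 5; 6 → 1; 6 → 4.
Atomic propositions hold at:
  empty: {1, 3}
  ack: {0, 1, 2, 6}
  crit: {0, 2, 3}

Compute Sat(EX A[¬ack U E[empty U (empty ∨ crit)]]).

Sat(¬ack) = {3, 4, 5}
Sat(empty ∨ crit) = {0, 1, 2, 3}
E[empty U (empty ∨ crit)]: least fixpoint, start Z0 = Sat((empty ∨ crit)) = {0, 1, 2, 3}, add states in Sat(empty) with some successor in Z. Already a fixed point.
Sat(E[empty U (empty ∨ crit)]) = {0, 1, 2, 3}
A[¬ack U E[empty U (empty ∨ crit)]]: least fixpoint, start Z0 = Sat(E[empty U (empty ∨ crit)]) = {0, 1, 2, 3}, add states in Sat(¬ack) with every successor in Z. Z1 = {0, 1, 2, 3, 4}; fixed.
Sat(A[¬ack U E[empty U (empty ∨ crit)]]) = {0, 1, 2, 3, 4}
Sat(EX A[¬ack U E[empty U (empty ∨ crit)]]) = {s : some successor in {0, 1, 2, 3, 4}} = {0, 2, 3, 4, 6}

{0, 2, 3, 4, 6}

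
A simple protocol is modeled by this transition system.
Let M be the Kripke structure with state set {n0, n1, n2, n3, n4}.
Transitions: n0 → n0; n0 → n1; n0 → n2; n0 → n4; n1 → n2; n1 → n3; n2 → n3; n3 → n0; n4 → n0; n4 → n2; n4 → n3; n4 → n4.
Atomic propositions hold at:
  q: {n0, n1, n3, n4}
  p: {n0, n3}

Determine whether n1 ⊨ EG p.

No

EG p: greatest fixpoint, start Z0 = {n0, n3}, keep only states in Sat with some successor in Z. Already a fixed point.
Sat(EG p) = {n0, n3}
n1 ∉ Sat(EG p) = {n0, n3}, so the formula does not hold at n1.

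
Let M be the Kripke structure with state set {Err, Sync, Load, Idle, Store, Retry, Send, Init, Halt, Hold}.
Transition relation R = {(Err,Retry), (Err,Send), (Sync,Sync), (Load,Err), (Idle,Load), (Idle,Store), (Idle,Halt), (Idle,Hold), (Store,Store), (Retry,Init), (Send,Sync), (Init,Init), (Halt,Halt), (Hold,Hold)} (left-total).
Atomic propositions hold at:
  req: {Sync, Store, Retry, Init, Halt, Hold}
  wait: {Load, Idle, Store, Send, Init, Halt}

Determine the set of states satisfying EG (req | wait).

{Sync, Idle, Store, Retry, Send, Init, Halt, Hold}

Sat(req | wait) = {Sync, Load, Idle, Store, Retry, Send, Init, Halt, Hold}
EG (req | wait): greatest fixpoint, start Z0 = {Sync, Load, Idle, Store, Retry, Send, Init, Halt, Hold}, keep only states in Sat with some successor in Z. Z1 = {Sync, Idle, Store, Retry, Send, Init, Halt, Hold}; fixed.
Sat(EG (req | wait)) = {Sync, Idle, Store, Retry, Send, Init, Halt, Hold}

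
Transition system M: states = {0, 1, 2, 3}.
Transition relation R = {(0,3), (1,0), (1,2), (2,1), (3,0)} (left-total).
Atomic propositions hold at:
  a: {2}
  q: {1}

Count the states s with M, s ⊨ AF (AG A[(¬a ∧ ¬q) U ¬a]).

2

Sat(¬a) = {0, 1, 3}
Sat(¬q) = {0, 2, 3}
Sat(¬a ∧ ¬q) = {0, 3}
A[(¬a ∧ ¬q) U ¬a]: least fixpoint, start Z0 = Sat(¬a) = {0, 1, 3}, add states in Sat(¬a ∧ ¬q) with every successor in Z. Already a fixed point.
Sat(A[(¬a ∧ ¬q) U ¬a]) = {0, 1, 3}
AG A[(¬a ∧ ¬q) U ¬a]: greatest fixpoint, start Z0 = {0, 1, 3}, keep only states in Sat with every successor in Z. Z1 = {0, 3}; fixed.
Sat(AG A[(¬a ∧ ¬q) U ¬a]) = {0, 3}
AF (AG A[(¬a ∧ ¬q) U ¬a]): least fixpoint, start Z0 = {0, 3}, add states with every successor in Z. Already a fixed point.
Sat(AF (AG A[(¬a ∧ ¬q) U ¬a])) = {0, 3}
|Sat(AF (AG A[(¬a ∧ ¬q) U ¬a]))| = |{0, 3}| = 2.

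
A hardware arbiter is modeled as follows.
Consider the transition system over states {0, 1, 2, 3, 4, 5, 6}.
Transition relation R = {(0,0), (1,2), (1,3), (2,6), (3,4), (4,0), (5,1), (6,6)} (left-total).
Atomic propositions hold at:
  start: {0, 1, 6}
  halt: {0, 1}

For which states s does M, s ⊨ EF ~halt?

Sat(~halt) = {2, 3, 4, 5, 6}
EF ~halt: least fixpoint, start Z0 = {2, 3, 4, 5, 6}, add states with some successor in Z. Z1 = {1, 2, 3, 4, 5, 6}; fixed.
Sat(EF ~halt) = {1, 2, 3, 4, 5, 6}

{1, 2, 3, 4, 5, 6}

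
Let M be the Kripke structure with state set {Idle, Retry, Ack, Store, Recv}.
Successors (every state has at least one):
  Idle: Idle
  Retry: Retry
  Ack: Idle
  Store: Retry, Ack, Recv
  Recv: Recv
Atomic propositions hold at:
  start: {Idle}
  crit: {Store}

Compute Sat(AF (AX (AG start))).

{Idle, Ack}

AG start: greatest fixpoint, start Z0 = {Idle}, keep only states in Sat with every successor in Z. Already a fixed point.
Sat(AG start) = {Idle}
Sat(AX (AG start)) = {s : every successor in {Idle}} = {Idle, Ack}
AF (AX (AG start)): least fixpoint, start Z0 = {Idle, Ack}, add states with every successor in Z. Already a fixed point.
Sat(AF (AX (AG start))) = {Idle, Ack}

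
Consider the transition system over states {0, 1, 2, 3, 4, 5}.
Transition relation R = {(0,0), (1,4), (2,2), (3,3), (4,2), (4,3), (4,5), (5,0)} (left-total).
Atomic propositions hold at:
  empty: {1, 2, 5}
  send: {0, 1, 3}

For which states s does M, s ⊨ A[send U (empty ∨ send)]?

{0, 1, 2, 3, 5}

Sat(empty ∨ send) = {0, 1, 2, 3, 5}
A[send U (empty ∨ send)]: least fixpoint, start Z0 = Sat((empty ∨ send)) = {0, 1, 2, 3, 5}, add states in Sat(send) with every successor in Z. Already a fixed point.
Sat(A[send U (empty ∨ send)]) = {0, 1, 2, 3, 5}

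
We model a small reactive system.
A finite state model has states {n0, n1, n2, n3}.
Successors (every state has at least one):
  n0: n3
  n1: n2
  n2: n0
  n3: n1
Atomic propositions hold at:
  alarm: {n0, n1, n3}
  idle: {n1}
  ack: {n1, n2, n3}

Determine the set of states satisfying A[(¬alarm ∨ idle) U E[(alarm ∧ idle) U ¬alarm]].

Sat(¬alarm) = {n2}
Sat(¬alarm ∨ idle) = {n1, n2}
Sat(alarm ∧ idle) = {n1}
E[(alarm ∧ idle) U ¬alarm]: least fixpoint, start Z0 = Sat(¬alarm) = {n2}, add states in Sat(alarm ∧ idle) with some successor in Z. Z1 = {n1, n2}; fixed.
Sat(E[(alarm ∧ idle) U ¬alarm]) = {n1, n2}
A[(¬alarm ∨ idle) U E[(alarm ∧ idle) U ¬alarm]]: least fixpoint, start Z0 = Sat(E[(alarm ∧ idle) U ¬alarm]) = {n1, n2}, add states in Sat(¬alarm ∨ idle) with every successor in Z. Already a fixed point.
Sat(A[(¬alarm ∨ idle) U E[(alarm ∧ idle) U ¬alarm]]) = {n1, n2}

{n1, n2}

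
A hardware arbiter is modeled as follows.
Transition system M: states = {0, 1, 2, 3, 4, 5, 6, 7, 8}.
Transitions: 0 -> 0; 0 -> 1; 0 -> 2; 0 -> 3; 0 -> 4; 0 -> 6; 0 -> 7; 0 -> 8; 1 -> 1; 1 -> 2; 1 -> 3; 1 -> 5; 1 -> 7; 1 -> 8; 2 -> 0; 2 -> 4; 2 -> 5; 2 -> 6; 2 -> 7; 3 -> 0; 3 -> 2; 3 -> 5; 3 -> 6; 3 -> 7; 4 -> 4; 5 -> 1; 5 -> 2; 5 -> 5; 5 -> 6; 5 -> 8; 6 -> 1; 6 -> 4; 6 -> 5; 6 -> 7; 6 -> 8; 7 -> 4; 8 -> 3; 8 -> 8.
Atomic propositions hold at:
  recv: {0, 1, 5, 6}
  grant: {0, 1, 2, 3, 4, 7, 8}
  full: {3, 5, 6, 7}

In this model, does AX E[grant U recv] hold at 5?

Yes

E[grant U recv]: least fixpoint, start Z0 = Sat(recv) = {0, 1, 5, 6}, add states in Sat(grant) with some successor in Z. Z1 = {0, 1, 2, 3, 5, 6}; Z2 = {0, 1, 2, 3, 5, 6, 8}; fixed.
Sat(E[grant U recv]) = {0, 1, 2, 3, 5, 6, 8}
Sat(AX E[grant U recv]) = {s : every successor in {0, 1, 2, 3, 5, 6, 8}} = {5, 8}
5 ∈ Sat(AX E[grant U recv]) = {5, 8}, so the formula holds at 5.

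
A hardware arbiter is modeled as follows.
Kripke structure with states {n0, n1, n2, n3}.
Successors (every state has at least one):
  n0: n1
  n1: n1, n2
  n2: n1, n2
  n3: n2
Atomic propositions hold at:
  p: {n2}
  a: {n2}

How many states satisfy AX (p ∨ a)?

Sat(p ∨ a) = {n2}
Sat(AX (p ∨ a)) = {s : every successor in {n2}} = {n3}
|Sat(AX (p ∨ a))| = |{n3}| = 1.

1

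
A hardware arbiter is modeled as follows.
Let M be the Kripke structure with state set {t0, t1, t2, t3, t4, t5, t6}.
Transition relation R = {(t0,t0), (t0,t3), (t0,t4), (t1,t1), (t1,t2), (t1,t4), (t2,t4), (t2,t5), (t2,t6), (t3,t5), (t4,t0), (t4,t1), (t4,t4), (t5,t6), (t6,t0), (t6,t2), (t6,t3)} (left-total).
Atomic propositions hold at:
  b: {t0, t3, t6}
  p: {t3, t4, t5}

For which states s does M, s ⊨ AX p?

{t3}

Sat(AX p) = {s : every successor in {t3, t4, t5}} = {t3}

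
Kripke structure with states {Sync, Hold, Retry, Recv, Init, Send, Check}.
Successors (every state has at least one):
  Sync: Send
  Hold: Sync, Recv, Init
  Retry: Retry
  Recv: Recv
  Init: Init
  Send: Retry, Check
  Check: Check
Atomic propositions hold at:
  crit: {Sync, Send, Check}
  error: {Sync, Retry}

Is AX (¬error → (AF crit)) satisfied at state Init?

No

Sat(¬error) = {Hold, Recv, Init, Send, Check}
AF crit: least fixpoint, start Z0 = {Sync, Send, Check}, add states with every successor in Z. Already a fixed point.
Sat(AF crit) = {Sync, Send, Check}
Sat(¬error → (AF crit)) = {Sync, Retry, Send, Check}
Sat(AX (¬error → (AF crit))) = {s : every successor in {Sync, Retry, Send, Check}} = {Sync, Retry, Send, Check}
Init ∉ Sat(AX (¬error → (AF crit))) = {Sync, Retry, Send, Check}, so the formula does not hold at Init.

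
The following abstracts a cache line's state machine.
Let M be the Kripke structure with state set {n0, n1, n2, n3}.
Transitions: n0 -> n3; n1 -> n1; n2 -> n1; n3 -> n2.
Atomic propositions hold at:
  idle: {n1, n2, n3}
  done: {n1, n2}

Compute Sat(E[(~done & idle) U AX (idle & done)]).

Sat(~done) = {n0, n3}
Sat(~done & idle) = {n3}
Sat(idle & done) = {n1, n2}
Sat(AX (idle & done)) = {s : every successor in {n1, n2}} = {n1, n2, n3}
E[(~done & idle) U AX (idle & done)]: least fixpoint, start Z0 = Sat(AX (idle & done)) = {n1, n2, n3}, add states in Sat(~done & idle) with some successor in Z. Already a fixed point.
Sat(E[(~done & idle) U AX (idle & done)]) = {n1, n2, n3}

{n1, n2, n3}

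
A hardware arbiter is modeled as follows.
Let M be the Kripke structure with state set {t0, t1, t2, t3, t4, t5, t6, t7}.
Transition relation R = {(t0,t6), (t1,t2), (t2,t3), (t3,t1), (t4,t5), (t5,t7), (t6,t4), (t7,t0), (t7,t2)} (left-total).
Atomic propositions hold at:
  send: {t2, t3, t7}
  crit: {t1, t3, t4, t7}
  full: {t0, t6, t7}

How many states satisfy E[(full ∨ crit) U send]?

4

Sat(full ∨ crit) = {t0, t1, t3, t4, t6, t7}
E[(full ∨ crit) U send]: least fixpoint, start Z0 = Sat(send) = {t2, t3, t7}, add states in Sat(full ∨ crit) with some successor in Z. Z1 = {t1, t2, t3, t7}; fixed.
Sat(E[(full ∨ crit) U send]) = {t1, t2, t3, t7}
|Sat(E[(full ∨ crit) U send])| = |{t1, t2, t3, t7}| = 4.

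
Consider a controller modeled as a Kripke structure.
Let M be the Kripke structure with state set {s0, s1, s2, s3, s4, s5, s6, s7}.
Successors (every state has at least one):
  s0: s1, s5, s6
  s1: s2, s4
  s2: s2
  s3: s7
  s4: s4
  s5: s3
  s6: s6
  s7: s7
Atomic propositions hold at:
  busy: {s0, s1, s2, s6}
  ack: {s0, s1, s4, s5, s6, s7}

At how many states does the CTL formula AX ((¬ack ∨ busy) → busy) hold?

Sat(¬ack) = {s2, s3}
Sat(¬ack ∨ busy) = {s0, s1, s2, s3, s6}
Sat((¬ack ∨ busy) → busy) = {s0, s1, s2, s4, s5, s6, s7}
Sat(AX ((¬ack ∨ busy) → busy)) = {s : every successor in {s0, s1, s2, s4, s5, s6, s7}} = {s0, s1, s2, s3, s4, s6, s7}
|Sat(AX ((¬ack ∨ busy) → busy))| = |{s0, s1, s2, s3, s4, s6, s7}| = 7.

7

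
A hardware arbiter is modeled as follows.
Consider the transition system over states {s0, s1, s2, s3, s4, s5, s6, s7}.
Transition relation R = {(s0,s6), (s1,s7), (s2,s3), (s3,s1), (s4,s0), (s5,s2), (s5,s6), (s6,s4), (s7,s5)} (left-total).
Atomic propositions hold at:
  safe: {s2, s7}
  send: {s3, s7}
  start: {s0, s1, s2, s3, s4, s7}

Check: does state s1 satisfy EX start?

Yes

Sat(EX start) = {s : some successor in {s0, s1, s2, s3, s4, s7}} = {s1, s2, s3, s4, s5, s6}
s1 ∈ Sat(EX start) = {s1, s2, s3, s4, s5, s6}, so the formula holds at s1.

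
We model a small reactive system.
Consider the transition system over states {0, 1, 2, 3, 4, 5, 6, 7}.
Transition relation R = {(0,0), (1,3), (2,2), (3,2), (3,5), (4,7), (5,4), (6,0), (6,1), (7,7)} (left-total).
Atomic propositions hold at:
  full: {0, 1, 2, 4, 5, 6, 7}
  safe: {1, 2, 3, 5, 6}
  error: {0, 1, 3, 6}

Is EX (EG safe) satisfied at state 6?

Yes

EG safe: greatest fixpoint, start Z0 = {1, 2, 3, 5, 6}, keep only states in Sat with some successor in Z. Z1 = {1, 2, 3, 6}; fixed.
Sat(EG safe) = {1, 2, 3, 6}
Sat(EX (EG safe)) = {s : some successor in {1, 2, 3, 6}} = {1, 2, 3, 6}
6 ∈ Sat(EX (EG safe)) = {1, 2, 3, 6}, so the formula holds at 6.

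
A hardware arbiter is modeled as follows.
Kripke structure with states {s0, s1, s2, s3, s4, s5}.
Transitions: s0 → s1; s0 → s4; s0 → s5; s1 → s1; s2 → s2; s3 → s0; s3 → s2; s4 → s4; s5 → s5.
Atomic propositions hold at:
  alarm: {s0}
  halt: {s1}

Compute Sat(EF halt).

{s0, s1, s3}

EF halt: least fixpoint, start Z0 = {s1}, add states with some successor in Z. Z1 = {s0, s1}; Z2 = {s0, s1, s3}; fixed.
Sat(EF halt) = {s0, s1, s3}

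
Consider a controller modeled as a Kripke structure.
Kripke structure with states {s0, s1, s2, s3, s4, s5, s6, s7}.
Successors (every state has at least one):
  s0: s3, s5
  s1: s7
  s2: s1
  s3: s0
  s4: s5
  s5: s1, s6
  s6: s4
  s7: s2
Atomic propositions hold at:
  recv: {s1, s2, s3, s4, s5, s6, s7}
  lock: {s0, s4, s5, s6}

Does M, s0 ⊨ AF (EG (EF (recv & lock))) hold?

Sat(recv & lock) = {s4, s5, s6}
EF (recv & lock): least fixpoint, start Z0 = {s4, s5, s6}, add states with some successor in Z. Z1 = {s0, s4, s5, s6}; Z2 = {s0, s3, s4, s5, s6}; fixed.
Sat(EF (recv & lock)) = {s0, s3, s4, s5, s6}
EG (EF (recv & lock)): greatest fixpoint, start Z0 = {s0, s3, s4, s5, s6}, keep only states in Sat with some successor in Z. Already a fixed point.
Sat(EG (EF (recv & lock))) = {s0, s3, s4, s5, s6}
AF (EG (EF (recv & lock))): least fixpoint, start Z0 = {s0, s3, s4, s5, s6}, add states with every successor in Z. Already a fixed point.
Sat(AF (EG (EF (recv & lock)))) = {s0, s3, s4, s5, s6}
s0 ∈ Sat(AF (EG (EF (recv & lock)))) = {s0, s3, s4, s5, s6}, so the formula holds at s0.

Yes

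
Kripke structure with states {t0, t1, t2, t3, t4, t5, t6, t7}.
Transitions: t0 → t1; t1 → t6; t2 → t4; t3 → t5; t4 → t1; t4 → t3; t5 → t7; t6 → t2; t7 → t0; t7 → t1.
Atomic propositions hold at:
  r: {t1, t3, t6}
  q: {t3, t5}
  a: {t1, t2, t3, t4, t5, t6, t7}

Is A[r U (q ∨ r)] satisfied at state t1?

Yes

Sat(q ∨ r) = {t1, t3, t5, t6}
A[r U (q ∨ r)]: least fixpoint, start Z0 = Sat((q ∨ r)) = {t1, t3, t5, t6}, add states in Sat(r) with every successor in Z. Already a fixed point.
Sat(A[r U (q ∨ r)]) = {t1, t3, t5, t6}
t1 ∈ Sat(A[r U (q ∨ r)]) = {t1, t3, t5, t6}, so the formula holds at t1.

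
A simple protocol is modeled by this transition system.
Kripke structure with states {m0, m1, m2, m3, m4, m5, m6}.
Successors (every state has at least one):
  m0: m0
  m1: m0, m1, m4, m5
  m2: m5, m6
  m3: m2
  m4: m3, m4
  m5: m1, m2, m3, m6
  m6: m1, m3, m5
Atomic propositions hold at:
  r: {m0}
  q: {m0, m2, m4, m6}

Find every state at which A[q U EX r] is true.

Sat(EX r) = {s : some successor in {m0}} = {m0, m1}
A[q U EX r]: least fixpoint, start Z0 = Sat(EX r) = {m0, m1}, add states in Sat(q) with every successor in Z. Already a fixed point.
Sat(A[q U EX r]) = {m0, m1}

{m0, m1}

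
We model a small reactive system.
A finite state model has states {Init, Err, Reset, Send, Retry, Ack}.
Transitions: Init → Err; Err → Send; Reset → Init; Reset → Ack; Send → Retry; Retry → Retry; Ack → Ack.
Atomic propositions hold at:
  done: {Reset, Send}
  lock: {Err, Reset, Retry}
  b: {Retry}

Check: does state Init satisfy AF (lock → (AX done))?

Yes

Sat(AX done) = {s : every successor in {Reset, Send}} = {Err}
Sat(lock → (AX done)) = {Init, Err, Send, Ack}
AF (lock → (AX done)): least fixpoint, start Z0 = {Init, Err, Send, Ack}, add states with every successor in Z. Z1 = {Init, Err, Reset, Send, Ack}; fixed.
Sat(AF (lock → (AX done))) = {Init, Err, Reset, Send, Ack}
Init ∈ Sat(AF (lock → (AX done))) = {Init, Err, Reset, Send, Ack}, so the formula holds at Init.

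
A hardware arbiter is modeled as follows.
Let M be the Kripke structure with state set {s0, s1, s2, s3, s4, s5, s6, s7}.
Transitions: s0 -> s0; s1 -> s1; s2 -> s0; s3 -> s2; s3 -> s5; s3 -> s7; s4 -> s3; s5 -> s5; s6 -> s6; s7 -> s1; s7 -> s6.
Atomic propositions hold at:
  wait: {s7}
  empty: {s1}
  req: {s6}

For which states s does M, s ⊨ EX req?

Sat(EX req) = {s : some successor in {s6}} = {s6, s7}

{s6, s7}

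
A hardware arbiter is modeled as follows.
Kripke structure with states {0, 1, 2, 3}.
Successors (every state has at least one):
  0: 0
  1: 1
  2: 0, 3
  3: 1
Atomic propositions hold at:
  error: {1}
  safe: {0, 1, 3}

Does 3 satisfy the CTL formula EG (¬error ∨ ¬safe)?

Sat(¬error) = {0, 2, 3}
Sat(¬safe) = {2}
Sat(¬error ∨ ¬safe) = {0, 2, 3}
EG (¬error ∨ ¬safe): greatest fixpoint, start Z0 = {0, 2, 3}, keep only states in Sat with some successor in Z. Z1 = {0, 2}; fixed.
Sat(EG (¬error ∨ ¬safe)) = {0, 2}
3 ∉ Sat(EG (¬error ∨ ¬safe)) = {0, 2}, so the formula does not hold at 3.

No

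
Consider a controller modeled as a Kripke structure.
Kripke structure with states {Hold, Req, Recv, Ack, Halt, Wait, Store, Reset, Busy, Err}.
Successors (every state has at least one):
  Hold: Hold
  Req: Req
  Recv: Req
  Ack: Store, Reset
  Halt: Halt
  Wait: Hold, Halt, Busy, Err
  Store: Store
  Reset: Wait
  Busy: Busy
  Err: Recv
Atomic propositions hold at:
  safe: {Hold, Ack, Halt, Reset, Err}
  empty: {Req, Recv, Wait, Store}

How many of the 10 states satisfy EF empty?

7

EF empty: least fixpoint, start Z0 = {Req, Recv, Wait, Store}, add states with some successor in Z. Z1 = {Req, Recv, Ack, Wait, Store, Reset, Err}; fixed.
Sat(EF empty) = {Req, Recv, Ack, Wait, Store, Reset, Err}
|Sat(EF empty)| = |{Req, Recv, Ack, Wait, Store, Reset, Err}| = 7.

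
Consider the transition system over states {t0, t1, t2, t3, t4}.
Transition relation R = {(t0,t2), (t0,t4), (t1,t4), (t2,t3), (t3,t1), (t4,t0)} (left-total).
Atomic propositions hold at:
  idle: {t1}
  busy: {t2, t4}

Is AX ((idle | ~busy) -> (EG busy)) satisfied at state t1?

Sat(~busy) = {t0, t1, t3}
Sat(idle | ~busy) = {t0, t1, t3}
EG busy: greatest fixpoint, start Z0 = {t2, t4}, keep only states in Sat with some successor in Z. Z1 = ∅; fixed.
Sat(EG busy) = ∅
Sat((idle | ~busy) -> (EG busy)) = {t2, t4}
Sat(AX ((idle | ~busy) -> (EG busy))) = {s : every successor in {t2, t4}} = {t0, t1}
t1 ∈ Sat(AX ((idle | ~busy) -> (EG busy))) = {t0, t1}, so the formula holds at t1.

Yes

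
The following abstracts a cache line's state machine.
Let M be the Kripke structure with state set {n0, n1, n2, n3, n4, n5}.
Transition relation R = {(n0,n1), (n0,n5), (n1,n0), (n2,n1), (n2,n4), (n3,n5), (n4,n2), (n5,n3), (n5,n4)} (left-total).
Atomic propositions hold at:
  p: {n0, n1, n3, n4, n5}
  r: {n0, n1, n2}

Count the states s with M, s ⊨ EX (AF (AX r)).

Sat(AX r) = {s : every successor in {n0, n1, n2}} = {n1, n4}
AF (AX r): least fixpoint, start Z0 = {n1, n4}, add states with every successor in Z. Z1 = {n1, n2, n4}; fixed.
Sat(AF (AX r)) = {n1, n2, n4}
Sat(EX (AF (AX r))) = {s : some successor in {n1, n2, n4}} = {n0, n2, n4, n5}
|Sat(EX (AF (AX r)))| = |{n0, n2, n4, n5}| = 4.

4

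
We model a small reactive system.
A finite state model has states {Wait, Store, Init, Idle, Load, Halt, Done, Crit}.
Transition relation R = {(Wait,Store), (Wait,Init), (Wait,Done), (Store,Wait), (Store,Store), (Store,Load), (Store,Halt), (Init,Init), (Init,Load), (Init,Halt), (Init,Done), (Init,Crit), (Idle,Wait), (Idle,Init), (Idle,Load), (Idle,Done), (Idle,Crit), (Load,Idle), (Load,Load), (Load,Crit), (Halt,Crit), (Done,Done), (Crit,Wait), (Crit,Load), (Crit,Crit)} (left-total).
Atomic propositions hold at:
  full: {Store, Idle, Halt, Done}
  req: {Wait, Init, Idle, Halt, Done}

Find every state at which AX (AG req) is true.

AG req: greatest fixpoint, start Z0 = {Wait, Init, Idle, Halt, Done}, keep only states in Sat with every successor in Z. Z1 = {Done}; fixed.
Sat(AG req) = {Done}
Sat(AX (AG req)) = {s : every successor in {Done}} = {Done}

{Done}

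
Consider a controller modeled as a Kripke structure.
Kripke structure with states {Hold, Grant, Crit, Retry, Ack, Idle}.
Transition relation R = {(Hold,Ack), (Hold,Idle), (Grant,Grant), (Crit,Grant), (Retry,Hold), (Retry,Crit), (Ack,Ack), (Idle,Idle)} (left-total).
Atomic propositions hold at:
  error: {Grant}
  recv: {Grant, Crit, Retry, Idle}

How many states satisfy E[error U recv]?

E[error U recv]: least fixpoint, start Z0 = Sat(recv) = {Grant, Crit, Retry, Idle}, add states in Sat(error) with some successor in Z. Already a fixed point.
Sat(E[error U recv]) = {Grant, Crit, Retry, Idle}
|Sat(E[error U recv])| = |{Grant, Crit, Retry, Idle}| = 4.

4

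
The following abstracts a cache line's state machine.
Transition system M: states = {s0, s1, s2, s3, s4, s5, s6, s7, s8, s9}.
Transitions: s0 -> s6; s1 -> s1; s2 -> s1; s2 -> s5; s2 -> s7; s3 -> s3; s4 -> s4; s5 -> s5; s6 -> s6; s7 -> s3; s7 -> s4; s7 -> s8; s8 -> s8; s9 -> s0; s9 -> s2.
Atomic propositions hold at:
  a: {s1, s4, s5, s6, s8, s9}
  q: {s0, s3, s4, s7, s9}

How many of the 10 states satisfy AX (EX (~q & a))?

7

Sat(~q) = {s1, s2, s5, s6, s8}
Sat(~q & a) = {s1, s5, s6, s8}
Sat(EX (~q & a)) = {s : some successor in {s1, s5, s6, s8}} = {s0, s1, s2, s5, s6, s7, s8}
Sat(AX (EX (~q & a))) = {s : every successor in {s0, s1, s2, s5, s6, s7, s8}} = {s0, s1, s2, s5, s6, s8, s9}
|Sat(AX (EX (~q & a)))| = |{s0, s1, s2, s5, s6, s8, s9}| = 7.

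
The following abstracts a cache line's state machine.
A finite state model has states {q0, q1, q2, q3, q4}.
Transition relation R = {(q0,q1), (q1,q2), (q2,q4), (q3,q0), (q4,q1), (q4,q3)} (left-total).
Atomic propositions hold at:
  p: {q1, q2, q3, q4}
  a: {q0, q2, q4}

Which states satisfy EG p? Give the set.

EG p: greatest fixpoint, start Z0 = {q1, q2, q3, q4}, keep only states in Sat with some successor in Z. Z1 = {q1, q2, q4}; fixed.
Sat(EG p) = {q1, q2, q4}

{q1, q2, q4}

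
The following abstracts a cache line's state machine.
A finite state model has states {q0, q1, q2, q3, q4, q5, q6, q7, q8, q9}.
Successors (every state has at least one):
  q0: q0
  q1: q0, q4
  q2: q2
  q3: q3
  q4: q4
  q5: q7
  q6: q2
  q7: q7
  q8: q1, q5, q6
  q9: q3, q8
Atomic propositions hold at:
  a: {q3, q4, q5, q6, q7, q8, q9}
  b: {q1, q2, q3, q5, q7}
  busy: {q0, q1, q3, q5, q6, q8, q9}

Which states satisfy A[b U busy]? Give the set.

{q0, q1, q3, q5, q6, q8, q9}

A[b U busy]: least fixpoint, start Z0 = Sat(busy) = {q0, q1, q3, q5, q6, q8, q9}, add states in Sat(b) with every successor in Z. Already a fixed point.
Sat(A[b U busy]) = {q0, q1, q3, q5, q6, q8, q9}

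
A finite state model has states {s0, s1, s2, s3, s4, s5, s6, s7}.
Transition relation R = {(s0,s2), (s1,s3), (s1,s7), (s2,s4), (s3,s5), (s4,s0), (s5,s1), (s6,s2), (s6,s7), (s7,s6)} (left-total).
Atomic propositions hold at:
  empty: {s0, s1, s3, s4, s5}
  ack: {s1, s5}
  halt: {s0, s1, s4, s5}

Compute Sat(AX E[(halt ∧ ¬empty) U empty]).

{s2, s3, s4, s5}

Sat(¬empty) = {s2, s6, s7}
Sat(halt ∧ ¬empty) = ∅
E[(halt ∧ ¬empty) U empty]: least fixpoint, start Z0 = Sat(empty) = {s0, s1, s3, s4, s5}, add states in Sat(halt ∧ ¬empty) with some successor in Z. Already a fixed point.
Sat(E[(halt ∧ ¬empty) U empty]) = {s0, s1, s3, s4, s5}
Sat(AX E[(halt ∧ ¬empty) U empty]) = {s : every successor in {s0, s1, s3, s4, s5}} = {s2, s3, s4, s5}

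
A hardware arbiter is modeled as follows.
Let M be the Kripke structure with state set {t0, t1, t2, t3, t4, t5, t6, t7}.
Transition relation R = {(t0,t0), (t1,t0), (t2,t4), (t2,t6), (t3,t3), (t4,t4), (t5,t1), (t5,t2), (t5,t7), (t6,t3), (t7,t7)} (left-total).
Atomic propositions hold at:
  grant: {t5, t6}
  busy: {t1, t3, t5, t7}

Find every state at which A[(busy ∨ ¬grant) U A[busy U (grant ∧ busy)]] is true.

Sat(¬grant) = {t0, t1, t2, t3, t4, t7}
Sat(busy ∨ ¬grant) = {t0, t1, t2, t3, t4, t5, t7}
Sat(grant ∧ busy) = {t5}
A[busy U (grant ∧ busy)]: least fixpoint, start Z0 = Sat((grant ∧ busy)) = {t5}, add states in Sat(busy) with every successor in Z. Already a fixed point.
Sat(A[busy U (grant ∧ busy)]) = {t5}
A[(busy ∨ ¬grant) U A[busy U (grant ∧ busy)]]: least fixpoint, start Z0 = Sat(A[busy U (grant ∧ busy)]) = {t5}, add states in Sat(busy ∨ ¬grant) with every successor in Z. Already a fixed point.
Sat(A[(busy ∨ ¬grant) U A[busy U (grant ∧ busy)]]) = {t5}

{t5}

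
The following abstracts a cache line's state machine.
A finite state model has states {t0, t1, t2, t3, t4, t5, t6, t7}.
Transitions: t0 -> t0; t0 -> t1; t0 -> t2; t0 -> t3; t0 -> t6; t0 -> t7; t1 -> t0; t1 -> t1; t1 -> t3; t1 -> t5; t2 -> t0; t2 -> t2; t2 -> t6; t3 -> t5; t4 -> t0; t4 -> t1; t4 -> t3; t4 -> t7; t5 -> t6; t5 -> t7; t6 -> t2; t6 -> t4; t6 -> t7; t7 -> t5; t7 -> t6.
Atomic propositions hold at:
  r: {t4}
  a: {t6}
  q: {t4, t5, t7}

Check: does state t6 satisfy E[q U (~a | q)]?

Sat(~a) = {t0, t1, t2, t3, t4, t5, t7}
Sat(~a | q) = {t0, t1, t2, t3, t4, t5, t7}
E[q U (~a | q)]: least fixpoint, start Z0 = Sat((~a | q)) = {t0, t1, t2, t3, t4, t5, t7}, add states in Sat(q) with some successor in Z. Already a fixed point.
Sat(E[q U (~a | q)]) = {t0, t1, t2, t3, t4, t5, t7}
t6 ∉ Sat(E[q U (~a | q)]) = {t0, t1, t2, t3, t4, t5, t7}, so the formula does not hold at t6.

No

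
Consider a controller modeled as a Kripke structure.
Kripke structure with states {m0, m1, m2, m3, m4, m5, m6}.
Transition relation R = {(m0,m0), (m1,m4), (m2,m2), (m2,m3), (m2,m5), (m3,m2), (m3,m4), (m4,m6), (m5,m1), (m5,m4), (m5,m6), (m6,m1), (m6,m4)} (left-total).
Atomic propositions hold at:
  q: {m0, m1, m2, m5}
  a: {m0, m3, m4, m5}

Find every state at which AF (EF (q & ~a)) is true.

Sat(~a) = {m1, m2, m6}
Sat(q & ~a) = {m1, m2}
EF (q & ~a): least fixpoint, start Z0 = {m1, m2}, add states with some successor in Z. Z1 = {m1, m2, m3, m5, m6}; Z2 = {m1, m2, m3, m4, m5, m6}; fixed.
Sat(EF (q & ~a)) = {m1, m2, m3, m4, m5, m6}
AF (EF (q & ~a)): least fixpoint, start Z0 = {m1, m2, m3, m4, m5, m6}, add states with every successor in Z. Already a fixed point.
Sat(AF (EF (q & ~a))) = {m1, m2, m3, m4, m5, m6}

{m1, m2, m3, m4, m5, m6}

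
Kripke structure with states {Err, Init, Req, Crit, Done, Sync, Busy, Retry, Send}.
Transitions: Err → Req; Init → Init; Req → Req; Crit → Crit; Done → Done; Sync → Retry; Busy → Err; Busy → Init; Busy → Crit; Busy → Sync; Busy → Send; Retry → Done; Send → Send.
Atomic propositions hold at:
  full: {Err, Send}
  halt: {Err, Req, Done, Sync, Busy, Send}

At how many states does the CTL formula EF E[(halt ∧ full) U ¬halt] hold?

Sat(halt ∧ full) = {Err, Send}
Sat(¬halt) = {Init, Crit, Retry}
E[(halt ∧ full) U ¬halt]: least fixpoint, start Z0 = Sat(¬halt) = {Init, Crit, Retry}, add states in Sat(halt ∧ full) with some successor in Z. Already a fixed point.
Sat(E[(halt ∧ full) U ¬halt]) = {Init, Crit, Retry}
EF E[(halt ∧ full) U ¬halt]: least fixpoint, start Z0 = {Init, Crit, Retry}, add states with some successor in Z. Z1 = {Init, Crit, Sync, Busy, Retry}; fixed.
Sat(EF E[(halt ∧ full) U ¬halt]) = {Init, Crit, Sync, Busy, Retry}
|Sat(EF E[(halt ∧ full) U ¬halt])| = |{Init, Crit, Sync, Busy, Retry}| = 5.

5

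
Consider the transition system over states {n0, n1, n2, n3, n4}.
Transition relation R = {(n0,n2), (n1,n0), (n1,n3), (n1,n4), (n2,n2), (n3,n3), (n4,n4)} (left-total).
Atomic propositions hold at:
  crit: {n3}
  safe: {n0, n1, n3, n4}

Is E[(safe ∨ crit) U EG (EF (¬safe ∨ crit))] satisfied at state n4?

Sat(safe ∨ crit) = {n0, n1, n3, n4}
Sat(¬safe) = {n2}
Sat(¬safe ∨ crit) = {n2, n3}
EF (¬safe ∨ crit): least fixpoint, start Z0 = {n2, n3}, add states with some successor in Z. Z1 = {n0, n1, n2, n3}; fixed.
Sat(EF (¬safe ∨ crit)) = {n0, n1, n2, n3}
EG (EF (¬safe ∨ crit)): greatest fixpoint, start Z0 = {n0, n1, n2, n3}, keep only states in Sat with some successor in Z. Already a fixed point.
Sat(EG (EF (¬safe ∨ crit))) = {n0, n1, n2, n3}
E[(safe ∨ crit) U EG (EF (¬safe ∨ crit))]: least fixpoint, start Z0 = Sat(EG (EF (¬safe ∨ crit))) = {n0, n1, n2, n3}, add states in Sat(safe ∨ crit) with some successor in Z. Already a fixed point.
Sat(E[(safe ∨ crit) U EG (EF (¬safe ∨ crit))]) = {n0, n1, n2, n3}
n4 ∉ Sat(E[(safe ∨ crit) U EG (EF (¬safe ∨ crit))]) = {n0, n1, n2, n3}, so the formula does not hold at n4.

No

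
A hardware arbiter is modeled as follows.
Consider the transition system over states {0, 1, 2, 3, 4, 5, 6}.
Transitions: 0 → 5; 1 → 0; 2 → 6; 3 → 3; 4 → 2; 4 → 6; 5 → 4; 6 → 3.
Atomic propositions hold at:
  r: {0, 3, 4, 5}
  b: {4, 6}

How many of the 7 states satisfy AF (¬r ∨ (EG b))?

Sat(¬r) = {1, 2, 6}
EG b: greatest fixpoint, start Z0 = {4, 6}, keep only states in Sat with some successor in Z. Z1 = {4}; Z2 = ∅; fixed.
Sat(EG b) = ∅
Sat(¬r ∨ (EG b)) = {1, 2, 6}
AF (¬r ∨ (EG b)): least fixpoint, start Z0 = {1, 2, 6}, add states with every successor in Z. Z1 = {1, 2, 4, 6}; Z2 = {1, 2, 4, 5, 6}; Z3 = {0, 1, 2, 4, 5, 6}; fixed.
Sat(AF (¬r ∨ (EG b))) = {0, 1, 2, 4, 5, 6}
|Sat(AF (¬r ∨ (EG b)))| = |{0, 1, 2, 4, 5, 6}| = 6.

6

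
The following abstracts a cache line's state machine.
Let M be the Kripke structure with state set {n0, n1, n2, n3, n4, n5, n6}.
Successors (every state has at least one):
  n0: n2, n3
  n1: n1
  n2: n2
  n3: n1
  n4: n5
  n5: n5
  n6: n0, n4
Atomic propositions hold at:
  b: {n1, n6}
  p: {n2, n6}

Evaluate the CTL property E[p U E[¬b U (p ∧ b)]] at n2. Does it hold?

No

Sat(¬b) = {n0, n2, n3, n4, n5}
Sat(p ∧ b) = {n6}
E[¬b U (p ∧ b)]: least fixpoint, start Z0 = Sat((p ∧ b)) = {n6}, add states in Sat(¬b) with some successor in Z. Already a fixed point.
Sat(E[¬b U (p ∧ b)]) = {n6}
E[p U E[¬b U (p ∧ b)]]: least fixpoint, start Z0 = Sat(E[¬b U (p ∧ b)]) = {n6}, add states in Sat(p) with some successor in Z. Already a fixed point.
Sat(E[p U E[¬b U (p ∧ b)]]) = {n6}
n2 ∉ Sat(E[p U E[¬b U (p ∧ b)]]) = {n6}, so the formula does not hold at n2.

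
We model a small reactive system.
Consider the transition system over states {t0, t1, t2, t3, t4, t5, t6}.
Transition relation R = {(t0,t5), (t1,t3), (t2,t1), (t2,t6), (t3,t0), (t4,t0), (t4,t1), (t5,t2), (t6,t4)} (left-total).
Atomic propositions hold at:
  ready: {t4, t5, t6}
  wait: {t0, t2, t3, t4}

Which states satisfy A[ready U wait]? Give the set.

{t0, t2, t3, t4, t5, t6}

A[ready U wait]: least fixpoint, start Z0 = Sat(wait) = {t0, t2, t3, t4}, add states in Sat(ready) with every successor in Z. Z1 = {t0, t2, t3, t4, t5, t6}; fixed.
Sat(A[ready U wait]) = {t0, t2, t3, t4, t5, t6}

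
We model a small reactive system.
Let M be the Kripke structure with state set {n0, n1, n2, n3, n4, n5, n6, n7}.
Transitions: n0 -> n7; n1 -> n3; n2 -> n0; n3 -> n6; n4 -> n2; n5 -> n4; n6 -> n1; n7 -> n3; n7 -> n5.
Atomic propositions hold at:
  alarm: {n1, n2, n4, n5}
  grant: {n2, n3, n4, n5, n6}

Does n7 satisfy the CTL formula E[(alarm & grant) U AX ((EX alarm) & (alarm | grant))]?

Sat(alarm & grant) = {n2, n4, n5}
Sat(EX alarm) = {s : some successor in {n1, n2, n4, n5}} = {n4, n5, n6, n7}
Sat(alarm | grant) = {n1, n2, n3, n4, n5, n6}
Sat((EX alarm) & (alarm | grant)) = {n4, n5, n6}
Sat(AX ((EX alarm) & (alarm | grant))) = {s : every successor in {n4, n5, n6}} = {n3, n5}
E[(alarm & grant) U AX ((EX alarm) & (alarm | grant))]: least fixpoint, start Z0 = Sat(AX ((EX alarm) & (alarm | grant))) = {n3, n5}, add states in Sat(alarm & grant) with some successor in Z. Already a fixed point.
Sat(E[(alarm & grant) U AX ((EX alarm) & (alarm | grant))]) = {n3, n5}
n7 ∉ Sat(E[(alarm & grant) U AX ((EX alarm) & (alarm | grant))]) = {n3, n5}, so the formula does not hold at n7.

No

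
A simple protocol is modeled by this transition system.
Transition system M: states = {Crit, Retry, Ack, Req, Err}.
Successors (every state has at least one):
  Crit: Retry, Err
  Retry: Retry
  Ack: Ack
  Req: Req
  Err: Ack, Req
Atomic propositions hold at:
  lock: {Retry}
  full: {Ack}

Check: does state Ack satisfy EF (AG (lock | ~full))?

No

Sat(~full) = {Crit, Retry, Req, Err}
Sat(lock | ~full) = {Crit, Retry, Req, Err}
AG (lock | ~full): greatest fixpoint, start Z0 = {Crit, Retry, Req, Err}, keep only states in Sat with every successor in Z. Z1 = {Crit, Retry, Req}; Z2 = {Retry, Req}; fixed.
Sat(AG (lock | ~full)) = {Retry, Req}
EF (AG (lock | ~full)): least fixpoint, start Z0 = {Retry, Req}, add states with some successor in Z. Z1 = {Crit, Retry, Req, Err}; fixed.
Sat(EF (AG (lock | ~full))) = {Crit, Retry, Req, Err}
Ack ∉ Sat(EF (AG (lock | ~full))) = {Crit, Retry, Req, Err}, so the formula does not hold at Ack.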